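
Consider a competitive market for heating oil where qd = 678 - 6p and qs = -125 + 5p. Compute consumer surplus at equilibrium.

Equilibrium: 678 - 6p = -125 + 5p gives p* = 73, q* = 240.
Demand choke price (qd = 0): p = 113.
CS = ½(113 − 73)(240) = 4800.

Consumer surplus = 4800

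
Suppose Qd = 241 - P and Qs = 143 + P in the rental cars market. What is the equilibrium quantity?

Set Qd = Qs: 241 - P = 143 + P.
98 = 2P, so P* = 49.
Q* = 241 − 1(49) = 192.

Q* = 192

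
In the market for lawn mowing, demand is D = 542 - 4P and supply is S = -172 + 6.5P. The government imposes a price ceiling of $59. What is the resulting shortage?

Equilibrium price would be P* = 68, so the ceiling at 59 binds.
At P = 59: D = 542 − 4(59) = 306, S = -172 + 6.5(59) = 211.5.
Shortage = 306 − 211.5 = 94.5.

Shortage = 94.5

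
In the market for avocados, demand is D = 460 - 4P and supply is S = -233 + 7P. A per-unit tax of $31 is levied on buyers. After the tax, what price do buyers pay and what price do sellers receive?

Pre-tax equilibrium: P* = 63, Q* = 208.
Tax on buyers shifts demand to D = 460 − 4(P + 31) = 336 - 4P.
336 - 4P = -233 + 7P gives seller price Ps = 569/11; buyers pay Pb = 569/11 + 31 = 910/11.
New quantity: Q = 460 − 4(910/11) = 1420/11.

Buyers pay 910/11, sellers receive 569/11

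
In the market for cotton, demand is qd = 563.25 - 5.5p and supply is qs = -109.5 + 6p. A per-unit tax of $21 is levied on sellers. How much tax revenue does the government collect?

Tax revenue = 175077/46

Pre-tax equilibrium: p* = 58.5, q* = 241.5.
Tax on sellers shifts supply to qs = -109.5 + 6(p − 21) = -235.5 + 6p.
563.25 - 5.5p = -235.5 + 6p gives buyer price pb = 3195/46; sellers receive ps = 3195/46 − 21 = 2229/46.
New quantity: q = 563.25 − 5.5(3195/46) = 8337/46.
Revenue = 21 × 8337/46 = 175077/46.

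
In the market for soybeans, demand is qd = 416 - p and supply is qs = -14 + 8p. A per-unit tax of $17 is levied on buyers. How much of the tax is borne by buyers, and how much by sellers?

Buyers bear 136/9, sellers bear 17/9

Pre-tax equilibrium: p* = 430/9, q* = 3314/9.
Tax on buyers shifts demand to qd = 416 − 1(p + 17) = 399 - p.
399 - p = -14 + 8p gives seller price ps = 413/9; buyers pay pb = 413/9 + 17 = 566/9.
New quantity: q = 416 − 1(566/9) = 3178/9.
Buyer burden = 566/9 − 430/9 = 136/9; seller burden = 430/9 − 413/9 = 17/9.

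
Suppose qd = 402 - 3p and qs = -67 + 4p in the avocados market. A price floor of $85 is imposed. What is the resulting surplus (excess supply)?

Surplus = 126

Equilibrium price would be p* = 67, so the floor at 85 binds.
At p = 85: qd = 147, qs = 273.
Surplus = 273 − 147 = 126.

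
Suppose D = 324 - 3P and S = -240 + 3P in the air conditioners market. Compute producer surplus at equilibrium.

Equilibrium: 324 - 3P = -240 + 3P gives P* = 94, Q* = 42.
Supply starts at P = 80 (where S = 0).
PS = ½(94 − 80)(42) = 294.

Producer surplus = 294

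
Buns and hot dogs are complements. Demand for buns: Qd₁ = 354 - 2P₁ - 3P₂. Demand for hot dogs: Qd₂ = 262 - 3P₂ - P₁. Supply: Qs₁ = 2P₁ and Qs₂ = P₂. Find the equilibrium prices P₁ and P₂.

Market 1: 354 - 2P₁ - 3P₂ = 2P₁ → 4P₁ + 3P₂ = 354.
Market 2: 4P₂ + P₁ = 262.
Eliminating P₂: 4×(1) − 3×(2) gives 13P₁ = 630, so P₁ = 630/13.
Back-substitute into (2): P₂ = (262 − 1×630/13) / 4 = 694/13.

P₁ = 630/13, P₂ = 694/13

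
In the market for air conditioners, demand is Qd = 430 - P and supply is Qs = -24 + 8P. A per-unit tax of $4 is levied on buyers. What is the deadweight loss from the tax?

Pre-tax equilibrium: P* = 454/9, Q* = 3416/9.
Tax on buyers shifts demand to Qd = 430 − 1(P + 4) = 426 - P.
426 - P = -24 + 8P gives seller price Ps = 50; buyers pay Pb = 50 + 4 = 54.
New quantity: Q = 430 − 1(54) = 376.
DWL = ½ × 4 × (3416/9 − 376) = 64/9.

Deadweight loss = 64/9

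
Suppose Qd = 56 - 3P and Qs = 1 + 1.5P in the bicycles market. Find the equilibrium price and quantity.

Set Qd = Qs: 56 - 3P = 1 + 1.5P.
55 = 4.5P, so P* = 110/9.
Q* = 56 − 3(110/9) = 58/3.

P* = 110/9, Q* = 58/3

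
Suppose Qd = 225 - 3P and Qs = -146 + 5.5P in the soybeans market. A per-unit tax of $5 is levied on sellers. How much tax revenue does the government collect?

Pre-tax equilibrium: P* = 742/17, Q* = 1599/17.
Tax on sellers shifts supply to Qs = -146 + 5.5(P − 5) = -173.5 + 5.5P.
225 - 3P = -173.5 + 5.5P gives buyer price Pb = 797/17; sellers receive Ps = 797/17 − 5 = 712/17.
New quantity: Q = 225 − 3(797/17) = 1434/17.
Revenue = 5 × 1434/17 = 7170/17.

Tax revenue = 7170/17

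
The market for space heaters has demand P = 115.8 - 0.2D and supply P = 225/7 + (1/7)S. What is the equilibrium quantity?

Set the two price expressions equal: 115.8 - 0.2Q = 225/7 + (1/7)Q.
2928/35 = (12/35)Q, so Q* = 244.
P* = 115.8 − (0.2)(244) = 67.

Q* = 244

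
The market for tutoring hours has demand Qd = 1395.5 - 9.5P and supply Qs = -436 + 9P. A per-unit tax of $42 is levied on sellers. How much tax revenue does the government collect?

Pre-tax equilibrium: P* = 99, Q* = 455.
Tax on sellers shifts supply to Qs = -436 + 9(P − 42) = -814 + 9P.
1395.5 - 9.5P = -814 + 9P gives buyer price Pb = 4419/37; sellers receive Ps = 4419/37 − 42 = 2865/37.
New quantity: Q = 1395.5 − 9.5(4419/37) = 9653/37.
Revenue = 42 × 9653/37 = 405426/37.

Tax revenue = 405426/37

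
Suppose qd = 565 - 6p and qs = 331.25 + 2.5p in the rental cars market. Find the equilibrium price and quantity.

p* = 27.5, q* = 400

Set qd = qs: 565 - 6p = 331.25 + 2.5p.
233.75 = 8.5p, so p* = 27.5.
q* = 565 − 6(27.5) = 400.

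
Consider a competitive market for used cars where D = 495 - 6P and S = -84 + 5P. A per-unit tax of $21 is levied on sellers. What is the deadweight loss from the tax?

Pre-tax equilibrium: P* = 579/11, Q* = 1971/11.
Tax on sellers shifts supply to S = -84 + 5(P − 21) = -189 + 5P.
495 - 6P = -189 + 5P gives buyer price Pb = 684/11; sellers receive Ps = 684/11 − 21 = 453/11.
New quantity: Q = 495 − 6(684/11) = 1341/11.
DWL = ½ × 21 × (1971/11 − 1341/11) = 6615/11.

Deadweight loss = 6615/11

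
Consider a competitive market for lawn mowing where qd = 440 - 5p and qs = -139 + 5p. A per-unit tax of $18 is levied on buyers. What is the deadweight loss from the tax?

Deadweight loss = 405

Pre-tax equilibrium: p* = 57.9, q* = 150.5.
Tax on buyers shifts demand to qd = 440 − 5(p + 18) = 350 - 5p.
350 - 5p = -139 + 5p gives seller price ps = 48.9; buyers pay pb = 48.9 + 18 = 66.9.
New quantity: q = 440 − 5(66.9) = 105.5.
DWL = ½ × 18 × (150.5 − 105.5) = 405.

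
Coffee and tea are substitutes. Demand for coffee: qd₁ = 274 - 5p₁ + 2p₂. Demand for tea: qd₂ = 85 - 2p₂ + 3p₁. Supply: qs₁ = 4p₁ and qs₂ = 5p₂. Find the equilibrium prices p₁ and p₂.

p₁ = 696/19, p₂ = 529/19

Market 1: 274 - 5p₁ + 2p₂ = 4p₁ → 9p₁ - 2p₂ = 274.
Market 2: 7p₂ - 3p₁ = 85.
Eliminating p₂: 7×(1) + 2×(2) gives 57p₁ = 2088, so p₁ = 696/19.
Back-substitute into (2): p₂ = (85 + 3×696/19) / 7 = 529/19.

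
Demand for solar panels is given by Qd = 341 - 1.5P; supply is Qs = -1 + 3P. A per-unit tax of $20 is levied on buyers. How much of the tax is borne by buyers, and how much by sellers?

Buyers bear 40/3, sellers bear 20/3

Pre-tax equilibrium: P* = 76, Q* = 227.
Tax on buyers shifts demand to Qd = 341 − 1.5(P + 20) = 311 - 1.5P.
311 - 1.5P = -1 + 3P gives seller price Ps = 208/3; buyers pay Pb = 208/3 + 20 = 268/3.
New quantity: Q = 341 − 1.5(268/3) = 207.
Buyer burden = 268/3 − 76 = 40/3; seller burden = 76 − 208/3 = 20/3.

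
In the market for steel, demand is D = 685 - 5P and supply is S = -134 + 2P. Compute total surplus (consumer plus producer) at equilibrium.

Equilibrium: 685 - 5P = -134 + 2P gives P* = 117, Q* = 100.
Demand choke price: P = 137; supply starts at P = 67.
CS = ½(137 − 117)(100) = 1000; PS = ½(117 − 67)(100) = 2500.

Total surplus = 3500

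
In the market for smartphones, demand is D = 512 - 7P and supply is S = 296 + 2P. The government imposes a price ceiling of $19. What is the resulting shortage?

Shortage = 45

Equilibrium price would be P* = 24, so the ceiling at 19 binds.
At P = 19: D = 512 − 7(19) = 379, S = 296 + 2(19) = 334.
Shortage = 379 − 334 = 45.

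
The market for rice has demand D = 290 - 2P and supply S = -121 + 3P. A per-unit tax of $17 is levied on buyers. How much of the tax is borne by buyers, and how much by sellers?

Pre-tax equilibrium: P* = 82.2, Q* = 125.6.
Tax on buyers shifts demand to D = 290 − 2(P + 17) = 256 - 2P.
256 - 2P = -121 + 3P gives seller price Ps = 75.4; buyers pay Pb = 75.4 + 17 = 92.4.
New quantity: Q = 290 − 2(92.4) = 105.2.
Buyer burden = 92.4 − 82.2 = 10.2; seller burden = 82.2 − 75.4 = 6.8.

Buyers bear $10.2, sellers bear $6.8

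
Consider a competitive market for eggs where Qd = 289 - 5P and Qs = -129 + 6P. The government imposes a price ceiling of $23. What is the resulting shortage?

Shortage = 165

Equilibrium price would be P* = 38, so the ceiling at 23 binds.
At P = 23: Qd = 289 − 5(23) = 174, Qs = -129 + 6(23) = 9.
Shortage = 174 − 9 = 165.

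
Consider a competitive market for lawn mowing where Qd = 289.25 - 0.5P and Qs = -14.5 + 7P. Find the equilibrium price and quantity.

P* = 40.5, Q* = 269

Set Qd = Qs: 289.25 - 0.5P = -14.5 + 7P.
303.75 = 7.5P, so P* = 40.5.
Q* = 289.25 − 0.5(40.5) = 269.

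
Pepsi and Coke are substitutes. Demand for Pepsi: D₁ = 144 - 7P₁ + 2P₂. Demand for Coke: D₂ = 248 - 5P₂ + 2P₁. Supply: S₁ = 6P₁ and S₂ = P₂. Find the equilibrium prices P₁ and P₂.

Market 1: 144 - 7P₁ + 2P₂ = 6P₁ → 13P₁ - 2P₂ = 144.
Market 2: 6P₂ - 2P₁ = 248.
Eliminating P₂: 6×(1) + 2×(2) gives 74P₁ = 1360, so P₁ = 680/37.
Back-substitute into (2): P₂ = (248 + 2×680/37) / 6 = 1756/37.

P₁ = 680/37, P₂ = 1756/37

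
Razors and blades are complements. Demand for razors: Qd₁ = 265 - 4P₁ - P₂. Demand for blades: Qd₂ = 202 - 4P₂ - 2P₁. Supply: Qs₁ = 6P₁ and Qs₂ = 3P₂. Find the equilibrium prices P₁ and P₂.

Market 1: 265 - 4P₁ - P₂ = 6P₁ → 10P₁ + P₂ = 265.
Market 2: 7P₂ + 2P₁ = 202.
Eliminating P₂: 7×(1) − 1×(2) gives 68P₁ = 1653, so P₁ = 1653/68.
Back-substitute into (2): P₂ = (202 − 2×1653/68) / 7 = 745/34.

P₁ = 1653/68, P₂ = 745/34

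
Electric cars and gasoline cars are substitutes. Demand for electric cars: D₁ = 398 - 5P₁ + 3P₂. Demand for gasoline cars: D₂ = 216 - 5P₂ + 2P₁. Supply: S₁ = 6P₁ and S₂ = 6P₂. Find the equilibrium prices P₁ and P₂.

Market 1: 398 - 5P₁ + 3P₂ = 6P₁ → 11P₁ - 3P₂ = 398.
Market 2: 11P₂ - 2P₁ = 216.
Eliminating P₂: 11×(1) + 3×(2) gives 115P₁ = 5026, so P₁ = 5026/115.
Back-substitute into (2): P₂ = (216 + 2×5026/115) / 11 = 3172/115.

P₁ = 5026/115, P₂ = 3172/115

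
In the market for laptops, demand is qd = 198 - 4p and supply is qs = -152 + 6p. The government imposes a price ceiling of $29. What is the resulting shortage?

Shortage = 60

Equilibrium price would be p* = 35, so the ceiling at 29 binds.
At p = 29: qd = 198 − 4(29) = 82, qs = -152 + 6(29) = 22.
Shortage = 82 − 22 = 60.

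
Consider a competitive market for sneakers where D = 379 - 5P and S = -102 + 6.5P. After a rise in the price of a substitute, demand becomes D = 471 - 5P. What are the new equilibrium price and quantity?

P' = 1146/23, Q' = 5103/23

Original equilibrium: P* = 962/23, Q* = 3907/23.
New equilibrium: 471 - 5P = -102 + 6.5P, so 573 = 11.5P and P' = 1146/23; Q' = 471 − 5(1146/23) = 5103/23.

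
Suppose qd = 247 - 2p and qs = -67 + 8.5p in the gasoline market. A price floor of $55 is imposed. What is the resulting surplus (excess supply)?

Surplus = 263.5

Equilibrium price would be p* = 628/21, so the floor at 55 binds.
At p = 55: qd = 137, qs = 400.5.
Surplus = 400.5 − 137 = 263.5.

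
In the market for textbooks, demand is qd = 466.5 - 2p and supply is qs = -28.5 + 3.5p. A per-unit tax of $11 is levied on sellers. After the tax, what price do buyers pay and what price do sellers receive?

Buyers pay $97, sellers receive $86

Pre-tax equilibrium: p* = 90, q* = 286.5.
Tax on sellers shifts supply to qs = -28.5 + 3.5(p − 11) = -67 + 3.5p.
466.5 - 2p = -67 + 3.5p gives buyer price pb = 97; sellers receive ps = 97 − 11 = 86.
New quantity: q = 466.5 − 2(97) = 272.5.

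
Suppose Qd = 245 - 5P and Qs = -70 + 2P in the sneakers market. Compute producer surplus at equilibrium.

Producer surplus = 100

Equilibrium: 245 - 5P = -70 + 2P gives P* = 45, Q* = 20.
Supply starts at P = 35 (where Qs = 0).
PS = ½(45 − 35)(20) = 100.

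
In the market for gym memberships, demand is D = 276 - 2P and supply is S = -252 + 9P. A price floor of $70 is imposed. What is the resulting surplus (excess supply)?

Equilibrium price would be P* = 48, so the floor at 70 binds.
At P = 70: D = 136, S = 378.
Surplus = 378 − 136 = 242.

Surplus = 242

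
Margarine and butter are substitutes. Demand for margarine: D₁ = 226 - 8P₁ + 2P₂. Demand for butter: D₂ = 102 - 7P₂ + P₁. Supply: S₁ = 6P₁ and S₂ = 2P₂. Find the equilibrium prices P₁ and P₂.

P₁ = 1119/62, P₂ = 827/62

Market 1: 226 - 8P₁ + 2P₂ = 6P₁ → 14P₁ - 2P₂ = 226.
Market 2: 9P₂ - P₁ = 102.
Eliminating P₂: 9×(1) + 2×(2) gives 124P₁ = 2238, so P₁ = 1119/62.
Back-substitute into (2): P₂ = (102 + 1×1119/62) / 9 = 827/62.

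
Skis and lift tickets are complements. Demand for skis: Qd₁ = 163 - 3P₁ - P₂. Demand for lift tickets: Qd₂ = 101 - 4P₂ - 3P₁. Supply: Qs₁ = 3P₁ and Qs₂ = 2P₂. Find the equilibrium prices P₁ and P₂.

Market 1: 163 - 3P₁ - P₂ = 3P₁ → 6P₁ + P₂ = 163.
Market 2: 6P₂ + 3P₁ = 101.
Eliminating P₂: 6×(1) − 1×(2) gives 33P₁ = 877, so P₁ = 877/33.
Back-substitute into (2): P₂ = (101 − 3×877/33) / 6 = 39/11.

P₁ = 877/33, P₂ = 39/11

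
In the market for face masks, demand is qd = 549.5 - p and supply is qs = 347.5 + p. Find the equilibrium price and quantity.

p* = 101, q* = 448.5

Set qd = qs: 549.5 - p = 347.5 + p.
202 = 2p, so p* = 101.
q* = 549.5 − 1(101) = 448.5.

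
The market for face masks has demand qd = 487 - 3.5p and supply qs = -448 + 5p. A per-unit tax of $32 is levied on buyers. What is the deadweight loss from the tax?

Pre-tax equilibrium: p* = 110, q* = 102.
Tax on buyers shifts demand to qd = 487 − 3.5(p + 32) = 375 - 3.5p.
375 - 3.5p = -448 + 5p gives seller price ps = 1646/17; buyers pay pb = 1646/17 + 32 = 2190/17.
New quantity: q = 487 − 3.5(2190/17) = 614/17.
DWL = ½ × 32 × (102 − 614/17) = 17920/17.

Deadweight loss = 17920/17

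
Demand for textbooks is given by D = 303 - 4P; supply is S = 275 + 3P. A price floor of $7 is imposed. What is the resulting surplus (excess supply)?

Surplus = 21

Equilibrium price would be P* = 4, so the floor at 7 binds.
At P = 7: D = 275, S = 296.
Surplus = 296 − 275 = 21.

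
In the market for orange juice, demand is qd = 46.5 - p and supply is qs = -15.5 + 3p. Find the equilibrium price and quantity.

p* = 15.5, q* = 31

Set qd = qs: 46.5 - p = -15.5 + 3p.
62 = 4p, so p* = 15.5.
q* = 46.5 − 1(15.5) = 31.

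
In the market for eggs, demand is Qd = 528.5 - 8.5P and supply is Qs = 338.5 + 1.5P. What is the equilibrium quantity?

Q* = 367

Set Qd = Qs: 528.5 - 8.5P = 338.5 + 1.5P.
190 = 10P, so P* = 19.
Q* = 528.5 − 8.5(19) = 367.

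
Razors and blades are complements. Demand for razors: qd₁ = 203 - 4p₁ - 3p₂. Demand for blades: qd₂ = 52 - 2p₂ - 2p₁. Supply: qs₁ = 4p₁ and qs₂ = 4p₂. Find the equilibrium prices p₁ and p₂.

p₁ = 177/7, p₂ = 5/21

Market 1: 203 - 4p₁ - 3p₂ = 4p₁ → 8p₁ + 3p₂ = 203.
Market 2: 6p₂ + 2p₁ = 52.
Eliminating p₂: 6×(1) − 3×(2) gives 42p₁ = 1062, so p₁ = 177/7.
Back-substitute into (2): p₂ = (52 − 2×177/7) / 6 = 5/21.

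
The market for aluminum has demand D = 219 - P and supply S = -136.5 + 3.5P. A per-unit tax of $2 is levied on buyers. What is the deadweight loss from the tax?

Pre-tax equilibrium: P* = 79, Q* = 140.
Tax on buyers shifts demand to D = 219 − 1(P + 2) = 217 - P.
217 - P = -136.5 + 3.5P gives seller price Ps = 707/9; buyers pay Pb = 707/9 + 2 = 725/9.
New quantity: Q = 219 − 1(725/9) = 1246/9.
DWL = ½ × 2 × (140 − 1246/9) = 14/9.

Deadweight loss = 14/9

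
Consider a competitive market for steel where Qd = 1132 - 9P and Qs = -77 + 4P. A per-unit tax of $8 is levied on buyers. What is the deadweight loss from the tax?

Pre-tax equilibrium: P* = 93, Q* = 295.
Tax on buyers shifts demand to Qd = 1132 − 9(P + 8) = 1060 - 9P.
1060 - 9P = -77 + 4P gives seller price Ps = 1137/13; buyers pay Pb = 1137/13 + 8 = 1241/13.
New quantity: Q = 1132 − 9(1241/13) = 3547/13.
DWL = ½ × 8 × (295 − 3547/13) = 1152/13.

Deadweight loss = 1152/13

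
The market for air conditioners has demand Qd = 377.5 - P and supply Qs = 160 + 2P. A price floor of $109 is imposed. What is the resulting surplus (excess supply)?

Equilibrium price would be P* = 72.5, so the floor at 109 binds.
At P = 109: Qd = 268.5, Qs = 378.
Surplus = 378 − 268.5 = 109.5.

Surplus = 109.5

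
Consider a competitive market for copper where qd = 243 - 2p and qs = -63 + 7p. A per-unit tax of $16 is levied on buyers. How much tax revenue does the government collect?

Pre-tax equilibrium: p* = 34, q* = 175.
Tax on buyers shifts demand to qd = 243 − 2(p + 16) = 211 - 2p.
211 - 2p = -63 + 7p gives seller price ps = 274/9; buyers pay pb = 274/9 + 16 = 418/9.
New quantity: q = 243 − 2(418/9) = 1351/9.
Revenue = 16 × 1351/9 = 21616/9.

Tax revenue = 21616/9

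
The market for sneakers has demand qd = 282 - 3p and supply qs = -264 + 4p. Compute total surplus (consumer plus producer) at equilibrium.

Total surplus = 672

Equilibrium: 282 - 3p = -264 + 4p gives p* = 78, q* = 48.
Demand choke price: p = 94; supply starts at p = 66.
CS = ½(94 − 78)(48) = 384; PS = ½(78 − 66)(48) = 288.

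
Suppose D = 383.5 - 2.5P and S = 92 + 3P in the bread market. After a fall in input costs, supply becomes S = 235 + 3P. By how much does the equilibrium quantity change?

ΔQ = 65

Original equilibrium: P* = 53, Q* = 251.
New equilibrium: 383.5 - 2.5P = 235 + 3P, so 148.5 = 5.5P and P' = 27; Q' = 383.5 − 2.5(27) = 316.
Change in quantity: 316 − 251 = 65.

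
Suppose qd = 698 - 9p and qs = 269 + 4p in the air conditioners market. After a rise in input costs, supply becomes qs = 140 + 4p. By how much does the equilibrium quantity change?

Δq = -1161/13

Original equilibrium: p* = 33, q* = 401.
New equilibrium: 698 - 9p = 140 + 4p, so 558 = 13p and p' = 558/13; q' = 698 − 9(558/13) = 4052/13.
Change in quantity: 4052/13 − 401 = -1161/13.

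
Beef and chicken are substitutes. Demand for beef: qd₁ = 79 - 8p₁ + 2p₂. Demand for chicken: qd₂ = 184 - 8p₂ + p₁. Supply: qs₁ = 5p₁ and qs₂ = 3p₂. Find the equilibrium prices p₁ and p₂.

Market 1: 79 - 8p₁ + 2p₂ = 5p₁ → 13p₁ - 2p₂ = 79.
Market 2: 11p₂ - p₁ = 184.
Eliminating p₂: 11×(1) + 2×(2) gives 141p₁ = 1237, so p₁ = 1237/141.
Back-substitute into (2): p₂ = (184 + 1×1237/141) / 11 = 2471/141.

p₁ = 1237/141, p₂ = 2471/141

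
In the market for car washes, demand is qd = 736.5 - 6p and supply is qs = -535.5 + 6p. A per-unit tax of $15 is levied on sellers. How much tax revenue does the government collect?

Pre-tax equilibrium: p* = 106, q* = 100.5.
Tax on sellers shifts supply to qs = -535.5 + 6(p − 15) = -625.5 + 6p.
736.5 - 6p = -625.5 + 6p gives buyer price pb = 113.5; sellers receive ps = 113.5 − 15 = 98.5.
New quantity: q = 736.5 − 6(113.5) = 55.5.
Revenue = 15 × 55.5 = 832.5.

Tax revenue = 832.5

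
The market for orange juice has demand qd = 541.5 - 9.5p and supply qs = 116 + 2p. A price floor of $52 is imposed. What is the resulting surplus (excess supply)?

Surplus = 172.5

Equilibrium price would be p* = 37, so the floor at 52 binds.
At p = 52: qd = 47.5, qs = 220.
Surplus = 220 − 47.5 = 172.5.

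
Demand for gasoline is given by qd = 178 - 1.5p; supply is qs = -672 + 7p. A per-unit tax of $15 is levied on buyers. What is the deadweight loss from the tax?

Pre-tax equilibrium: p* = 100, q* = 28.
Tax on buyers shifts demand to qd = 178 − 1.5(p + 15) = 155.5 - 1.5p.
155.5 - 1.5p = -672 + 7p gives seller price ps = 1655/17; buyers pay pb = 1655/17 + 15 = 1910/17.
New quantity: q = 178 − 1.5(1910/17) = 161/17.
DWL = ½ × 15 × (28 − 161/17) = 4725/34.

Deadweight loss = 4725/34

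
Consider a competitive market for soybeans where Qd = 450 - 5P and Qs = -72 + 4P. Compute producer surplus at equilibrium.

Equilibrium: 450 - 5P = -72 + 4P gives P* = 58, Q* = 160.
Supply starts at P = 18 (where Qs = 0).
PS = ½(58 − 18)(160) = 3200.

Producer surplus = 3200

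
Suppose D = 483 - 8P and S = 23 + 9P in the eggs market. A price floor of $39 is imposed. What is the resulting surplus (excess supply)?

Surplus = 203

Equilibrium price would be P* = 460/17, so the floor at 39 binds.
At P = 39: D = 171, S = 374.
Surplus = 374 − 171 = 203.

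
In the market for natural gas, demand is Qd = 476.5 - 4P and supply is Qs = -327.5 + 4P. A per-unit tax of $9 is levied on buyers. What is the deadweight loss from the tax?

Deadweight loss = 81

Pre-tax equilibrium: P* = 100.5, Q* = 74.5.
Tax on buyers shifts demand to Qd = 476.5 − 4(P + 9) = 440.5 - 4P.
440.5 - 4P = -327.5 + 4P gives seller price Ps = 96; buyers pay Pb = 96 + 9 = 105.
New quantity: Q = 476.5 − 4(105) = 56.5.
DWL = ½ × 9 × (74.5 − 56.5) = 81.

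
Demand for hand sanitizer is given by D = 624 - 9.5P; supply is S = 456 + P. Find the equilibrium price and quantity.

Set D = S: 624 - 9.5P = 456 + P.
168 = 10.5P, so P* = 16.
Q* = 624 − 9.5(16) = 472.

P* = 16, Q* = 472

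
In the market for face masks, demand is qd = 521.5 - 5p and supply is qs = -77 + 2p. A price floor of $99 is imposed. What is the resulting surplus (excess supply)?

Surplus = 94.5

Equilibrium price would be p* = 85.5, so the floor at 99 binds.
At p = 99: qd = 26.5, qs = 121.
Surplus = 121 − 26.5 = 94.5.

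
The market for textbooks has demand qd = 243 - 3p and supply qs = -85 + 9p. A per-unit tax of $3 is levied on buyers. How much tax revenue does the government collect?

Tax revenue = 462.75

Pre-tax equilibrium: p* = 82/3, q* = 161.
Tax on buyers shifts demand to qd = 243 − 3(p + 3) = 234 - 3p.
234 - 3p = -85 + 9p gives seller price ps = 319/12; buyers pay pb = 319/12 + 3 = 355/12.
New quantity: q = 243 − 3(355/12) = 154.25.
Revenue = 3 × 154.25 = 462.75.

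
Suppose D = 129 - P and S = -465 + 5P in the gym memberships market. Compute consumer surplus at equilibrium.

Consumer surplus = 450

Equilibrium: 129 - P = -465 + 5P gives P* = 99, Q* = 30.
Demand choke price (D = 0): P = 129.
CS = ½(129 − 99)(30) = 450.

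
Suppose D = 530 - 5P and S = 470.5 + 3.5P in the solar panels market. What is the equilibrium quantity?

Q* = 495

Set D = S: 530 - 5P = 470.5 + 3.5P.
59.5 = 8.5P, so P* = 7.
Q* = 530 − 5(7) = 495.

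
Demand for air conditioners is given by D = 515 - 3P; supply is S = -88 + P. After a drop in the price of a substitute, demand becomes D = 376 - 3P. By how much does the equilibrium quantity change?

Original equilibrium: P* = 150.75, Q* = 62.75.
New equilibrium: 376 - 3P = -88 + P, so 464 = 4P and P' = 116; Q' = 376 − 3(116) = 28.
Change in quantity: 28 − 62.75 = -34.75.

ΔQ = -34.75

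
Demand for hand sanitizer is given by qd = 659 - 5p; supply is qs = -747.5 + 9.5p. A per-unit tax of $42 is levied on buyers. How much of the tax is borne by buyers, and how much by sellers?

Pre-tax equilibrium: p* = 97, q* = 174.
Tax on buyers shifts demand to qd = 659 − 5(p + 42) = 449 - 5p.
449 - 5p = -747.5 + 9.5p gives seller price ps = 2393/29; buyers pay pb = 2393/29 + 42 = 3611/29.
New quantity: q = 659 − 5(3611/29) = 1056/29.
Buyer burden = 3611/29 − 97 = 798/29; seller burden = 97 − 2393/29 = 420/29.

Buyers bear 798/29, sellers bear 420/29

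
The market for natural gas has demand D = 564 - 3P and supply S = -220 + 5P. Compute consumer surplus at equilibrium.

Equilibrium: 564 - 3P = -220 + 5P gives P* = 98, Q* = 270.
Demand choke price (D = 0): P = 188.
CS = ½(188 − 98)(270) = 12150.

Consumer surplus = 12150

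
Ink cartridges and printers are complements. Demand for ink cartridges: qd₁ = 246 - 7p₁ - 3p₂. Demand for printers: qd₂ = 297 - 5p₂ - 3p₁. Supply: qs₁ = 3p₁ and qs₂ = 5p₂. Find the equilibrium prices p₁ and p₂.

Market 1: 246 - 7p₁ - 3p₂ = 3p₁ → 10p₁ + 3p₂ = 246.
Market 2: 10p₂ + 3p₁ = 297.
Eliminating p₂: 10×(1) − 3×(2) gives 91p₁ = 1569, so p₁ = 1569/91.
Back-substitute into (2): p₂ = (297 − 3×1569/91) / 10 = 2232/91.

p₁ = 1569/91, p₂ = 2232/91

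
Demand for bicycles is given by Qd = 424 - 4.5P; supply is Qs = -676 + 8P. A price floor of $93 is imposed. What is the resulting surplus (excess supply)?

Equilibrium price would be P* = 88, so the floor at 93 binds.
At P = 93: Qd = 5.5, Qs = 68.
Surplus = 68 − 5.5 = 62.5.

Surplus = 62.5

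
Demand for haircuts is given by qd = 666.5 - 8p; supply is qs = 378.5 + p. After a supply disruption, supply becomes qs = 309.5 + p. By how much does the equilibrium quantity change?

Original equilibrium: p* = 32, q* = 410.5.
New equilibrium: 666.5 - 8p = 309.5 + p, so 357 = 9p and p' = 119/3; q' = 666.5 − 8(119/3) = 2095/6.
Change in quantity: 2095/6 − 410.5 = -184/3.

Δq = -184/3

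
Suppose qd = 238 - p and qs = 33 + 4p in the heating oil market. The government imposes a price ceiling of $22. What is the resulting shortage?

Shortage = 95

Equilibrium price would be p* = 41, so the ceiling at 22 binds.
At p = 22: qd = 238 − 1(22) = 216, qs = 33 + 4(22) = 121.
Shortage = 216 − 121 = 95.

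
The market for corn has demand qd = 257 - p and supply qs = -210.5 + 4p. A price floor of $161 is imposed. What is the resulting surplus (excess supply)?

Surplus = 337.5

Equilibrium price would be p* = 93.5, so the floor at 161 binds.
At p = 161: qd = 96, qs = 433.5.
Surplus = 433.5 − 96 = 337.5.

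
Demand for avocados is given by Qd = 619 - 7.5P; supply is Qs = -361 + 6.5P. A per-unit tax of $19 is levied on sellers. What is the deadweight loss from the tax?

Pre-tax equilibrium: P* = 70, Q* = 94.
Tax on sellers shifts supply to Qs = -361 + 6.5(P − 19) = -484.5 + 6.5P.
619 - 7.5P = -484.5 + 6.5P gives buyer price Pb = 2207/28; sellers receive Ps = 2207/28 − 19 = 1675/28.
New quantity: Q = 619 − 7.5(2207/28) = 1559/56.
DWL = ½ × 19 × (94 − 1559/56) = 70395/112.

Deadweight loss = 70395/112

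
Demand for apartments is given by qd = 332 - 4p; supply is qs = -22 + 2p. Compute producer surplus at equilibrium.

Equilibrium: 332 - 4p = -22 + 2p gives p* = 59, q* = 96.
Supply starts at p = 11 (where qs = 0).
PS = ½(59 − 11)(96) = 2304.

Producer surplus = 2304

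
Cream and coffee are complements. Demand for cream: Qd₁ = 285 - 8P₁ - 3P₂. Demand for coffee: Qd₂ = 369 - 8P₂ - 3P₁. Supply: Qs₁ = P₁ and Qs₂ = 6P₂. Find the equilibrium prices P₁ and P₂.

Market 1: 285 - 8P₁ - 3P₂ = P₁ → 9P₁ + 3P₂ = 285.
Market 2: 14P₂ + 3P₁ = 369.
Eliminating P₂: 14×(1) − 3×(2) gives 117P₁ = 2883, so P₁ = 961/39.
Back-substitute into (2): P₂ = (369 − 3×961/39) / 14 = 274/13.

P₁ = 961/39, P₂ = 274/13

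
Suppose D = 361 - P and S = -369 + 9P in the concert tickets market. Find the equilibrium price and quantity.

P* = 73, Q* = 288

Set D = S: 361 - P = -369 + 9P.
730 = 10P, so P* = 73.
Q* = 361 − 1(73) = 288.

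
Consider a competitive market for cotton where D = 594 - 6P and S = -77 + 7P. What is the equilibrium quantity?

Set D = S: 594 - 6P = -77 + 7P.
671 = 13P, so P* = 671/13.
Q* = 594 − 6(671/13) = 3696/13.

Q* = 3696/13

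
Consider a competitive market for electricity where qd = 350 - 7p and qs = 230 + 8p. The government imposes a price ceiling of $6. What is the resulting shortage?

Equilibrium price would be p* = 8, so the ceiling at 6 binds.
At p = 6: qd = 350 − 7(6) = 308, qs = 230 + 8(6) = 278.
Shortage = 308 − 278 = 30.

Shortage = 30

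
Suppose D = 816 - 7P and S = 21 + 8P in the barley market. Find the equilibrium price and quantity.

P* = 53, Q* = 445

Set D = S: 816 - 7P = 21 + 8P.
795 = 15P, so P* = 53.
Q* = 816 − 7(53) = 445.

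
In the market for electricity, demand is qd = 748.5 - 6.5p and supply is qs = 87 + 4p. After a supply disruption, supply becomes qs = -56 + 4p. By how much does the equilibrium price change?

Δp = 286/21

Original equilibrium: p* = 63, q* = 339.
New equilibrium: 748.5 - 6.5p = -56 + 4p, so 804.5 = 10.5p and p' = 1609/21; q' = 748.5 − 6.5(1609/21) = 5260/21.
Change in price: 1609/21 − 63 = 286/21.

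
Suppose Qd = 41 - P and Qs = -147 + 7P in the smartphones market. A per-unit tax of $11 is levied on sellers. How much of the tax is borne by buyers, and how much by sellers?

Buyers bear $9.625, sellers bear $1.375

Pre-tax equilibrium: P* = 23.5, Q* = 17.5.
Tax on sellers shifts supply to Qs = -147 + 7(P − 11) = -224 + 7P.
41 - P = -224 + 7P gives buyer price Pb = 33.125; sellers receive Ps = 33.125 − 11 = 22.125.
New quantity: Q = 41 − 1(33.125) = 7.875.
Buyer burden = 33.125 − 23.5 = 9.625; seller burden = 23.5 − 22.125 = 1.375.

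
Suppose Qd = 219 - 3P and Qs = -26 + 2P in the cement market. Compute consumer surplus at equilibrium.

Consumer surplus = 864

Equilibrium: 219 - 3P = -26 + 2P gives P* = 49, Q* = 72.
Demand choke price (Qd = 0): P = 73.
CS = ½(73 − 49)(72) = 864.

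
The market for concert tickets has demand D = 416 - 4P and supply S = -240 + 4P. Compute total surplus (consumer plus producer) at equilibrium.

Total surplus = 1936

Equilibrium: 416 - 4P = -240 + 4P gives P* = 82, Q* = 88.
Demand choke price: P = 104; supply starts at P = 60.
CS = ½(104 − 82)(88) = 968; PS = ½(82 − 60)(88) = 968.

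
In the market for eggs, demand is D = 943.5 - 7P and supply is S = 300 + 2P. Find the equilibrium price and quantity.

Set D = S: 943.5 - 7P = 300 + 2P.
643.5 = 9P, so P* = 71.5.
Q* = 943.5 − 7(71.5) = 443.

P* = 71.5, Q* = 443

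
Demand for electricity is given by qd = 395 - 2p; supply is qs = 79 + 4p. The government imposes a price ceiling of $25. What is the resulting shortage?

Equilibrium price would be p* = 158/3, so the ceiling at 25 binds.
At p = 25: qd = 395 − 2(25) = 345, qs = 79 + 4(25) = 179.
Shortage = 345 − 179 = 166.

Shortage = 166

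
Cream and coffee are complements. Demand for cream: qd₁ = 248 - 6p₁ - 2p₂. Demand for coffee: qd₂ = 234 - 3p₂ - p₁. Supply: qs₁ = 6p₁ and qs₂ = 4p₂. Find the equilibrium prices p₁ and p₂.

p₁ = 634/41, p₂ = 1280/41

Market 1: 248 - 6p₁ - 2p₂ = 6p₁ → 12p₁ + 2p₂ = 248.
Market 2: 7p₂ + p₁ = 234.
Eliminating p₂: 7×(1) − 2×(2) gives 82p₁ = 1268, so p₁ = 634/41.
Back-substitute into (2): p₂ = (234 − 1×634/41) / 7 = 1280/41.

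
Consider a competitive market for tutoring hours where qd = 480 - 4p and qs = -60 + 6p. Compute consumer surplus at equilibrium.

Equilibrium: 480 - 4p = -60 + 6p gives p* = 54, q* = 264.
Demand choke price (qd = 0): p = 120.
CS = ½(120 − 54)(264) = 8712.

Consumer surplus = 8712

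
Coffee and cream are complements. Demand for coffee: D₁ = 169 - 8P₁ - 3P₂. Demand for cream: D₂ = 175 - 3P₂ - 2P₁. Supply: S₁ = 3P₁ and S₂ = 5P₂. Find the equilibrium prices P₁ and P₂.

Market 1: 169 - 8P₁ - 3P₂ = 3P₁ → 11P₁ + 3P₂ = 169.
Market 2: 8P₂ + 2P₁ = 175.
Eliminating P₂: 8×(1) − 3×(2) gives 82P₁ = 827, so P₁ = 827/82.
Back-substitute into (2): P₂ = (175 − 2×827/82) / 8 = 1587/82.

P₁ = 827/82, P₂ = 1587/82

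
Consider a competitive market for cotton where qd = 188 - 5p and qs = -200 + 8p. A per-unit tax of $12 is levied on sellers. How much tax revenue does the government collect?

Tax revenue = 288/13

Pre-tax equilibrium: p* = 388/13, q* = 504/13.
Tax on sellers shifts supply to qs = -200 + 8(p − 12) = -296 + 8p.
188 - 5p = -296 + 8p gives buyer price pb = 484/13; sellers receive ps = 484/13 − 12 = 328/13.
New quantity: q = 188 − 5(484/13) = 24/13.
Revenue = 12 × 24/13 = 288/13.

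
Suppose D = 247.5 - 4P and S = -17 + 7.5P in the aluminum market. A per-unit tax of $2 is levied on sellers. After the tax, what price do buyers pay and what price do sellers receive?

Pre-tax equilibrium: P* = 23, Q* = 155.5.
Tax on sellers shifts supply to S = -17 + 7.5(P − 2) = -32 + 7.5P.
247.5 - 4P = -32 + 7.5P gives buyer price Pb = 559/23; sellers receive Ps = 559/23 − 2 = 513/23.
New quantity: Q = 247.5 − 4(559/23) = 6913/46.

Buyers pay 559/23, sellers receive 513/23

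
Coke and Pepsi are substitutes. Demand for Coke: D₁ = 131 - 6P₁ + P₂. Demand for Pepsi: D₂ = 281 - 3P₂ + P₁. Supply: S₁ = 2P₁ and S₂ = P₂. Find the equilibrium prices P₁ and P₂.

Market 1: 131 - 6P₁ + P₂ = 2P₁ → 8P₁ - P₂ = 131.
Market 2: 4P₂ - P₁ = 281.
Eliminating P₂: 4×(1) + 1×(2) gives 31P₁ = 805, so P₁ = 805/31.
Back-substitute into (2): P₂ = (281 + 1×805/31) / 4 = 2379/31.

P₁ = 805/31, P₂ = 2379/31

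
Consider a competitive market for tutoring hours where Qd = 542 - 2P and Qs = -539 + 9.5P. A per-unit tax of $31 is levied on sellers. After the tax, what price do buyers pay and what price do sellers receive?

Buyers pay 2751/23, sellers receive 2038/23

Pre-tax equilibrium: P* = 94, Q* = 354.
Tax on sellers shifts supply to Qs = -539 + 9.5(P − 31) = -833.5 + 9.5P.
542 - 2P = -833.5 + 9.5P gives buyer price Pb = 2751/23; sellers receive Ps = 2751/23 − 31 = 2038/23.
New quantity: Q = 542 − 2(2751/23) = 6964/23.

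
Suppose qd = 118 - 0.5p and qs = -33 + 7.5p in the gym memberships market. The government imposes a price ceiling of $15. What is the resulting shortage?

Shortage = 31

Equilibrium price would be p* = 18.875, so the ceiling at 15 binds.
At p = 15: qd = 118 − 0.5(15) = 110.5, qs = -33 + 7.5(15) = 79.5.
Shortage = 110.5 − 79.5 = 31.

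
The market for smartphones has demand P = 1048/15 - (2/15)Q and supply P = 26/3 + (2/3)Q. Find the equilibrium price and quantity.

P* = 179/3, Q* = 76.5

Set the two price expressions equal: 1048/15 - (2/15)Q = 26/3 + (2/3)Q.
61.2 = 0.8Q, so Q* = 76.5.
P* = 1048/15 − (2/15)(76.5) = 179/3.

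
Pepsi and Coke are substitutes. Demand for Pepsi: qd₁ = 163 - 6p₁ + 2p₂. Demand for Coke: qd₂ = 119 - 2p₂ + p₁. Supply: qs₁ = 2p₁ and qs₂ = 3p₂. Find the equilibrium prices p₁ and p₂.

Market 1: 163 - 6p₁ + 2p₂ = 2p₁ → 8p₁ - 2p₂ = 163.
Market 2: 5p₂ - p₁ = 119.
Eliminating p₂: 5×(1) + 2×(2) gives 38p₁ = 1053, so p₁ = 1053/38.
Back-substitute into (2): p₂ = (119 + 1×1053/38) / 5 = 1115/38.

p₁ = 1053/38, p₂ = 1115/38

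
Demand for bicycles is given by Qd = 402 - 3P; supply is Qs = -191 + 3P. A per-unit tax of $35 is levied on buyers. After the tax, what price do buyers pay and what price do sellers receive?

Pre-tax equilibrium: P* = 593/6, Q* = 105.5.
Tax on buyers shifts demand to Qd = 402 − 3(P + 35) = 297 - 3P.
297 - 3P = -191 + 3P gives seller price Ps = 244/3; buyers pay Pb = 244/3 + 35 = 349/3.
New quantity: Q = 402 − 3(349/3) = 53.

Buyers pay 349/3, sellers receive 244/3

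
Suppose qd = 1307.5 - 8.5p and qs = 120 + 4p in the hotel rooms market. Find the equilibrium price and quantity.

Set qd = qs: 1307.5 - 8.5p = 120 + 4p.
1187.5 = 12.5p, so p* = 95.
q* = 1307.5 − 8.5(95) = 500.

p* = 95, q* = 500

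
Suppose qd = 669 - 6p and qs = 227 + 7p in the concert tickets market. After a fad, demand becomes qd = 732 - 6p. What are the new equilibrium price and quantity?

Original equilibrium: p* = 34, q* = 465.
New equilibrium: 732 - 6p = 227 + 7p, so 505 = 13p and p' = 505/13; q' = 732 − 6(505/13) = 6486/13.

p' = 505/13, q' = 6486/13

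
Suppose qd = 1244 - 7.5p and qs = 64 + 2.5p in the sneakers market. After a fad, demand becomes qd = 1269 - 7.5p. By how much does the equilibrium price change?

Original equilibrium: p* = 118, q* = 359.
New equilibrium: 1269 - 7.5p = 64 + 2.5p, so 1205 = 10p and p' = 120.5; q' = 1269 − 7.5(120.5) = 365.25.
Change in price: 120.5 − 118 = 2.5.

Δp = 2.5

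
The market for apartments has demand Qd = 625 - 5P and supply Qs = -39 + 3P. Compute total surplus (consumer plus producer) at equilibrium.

Equilibrium: 625 - 5P = -39 + 3P gives P* = 83, Q* = 210.
Demand choke price: P = 125; supply starts at P = 13.
CS = ½(125 − 83)(210) = 4410; PS = ½(83 − 13)(210) = 7350.

Total surplus = 11760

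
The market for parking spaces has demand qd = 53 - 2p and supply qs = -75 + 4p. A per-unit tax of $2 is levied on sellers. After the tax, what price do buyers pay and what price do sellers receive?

Buyers pay 68/3, sellers receive 62/3

Pre-tax equilibrium: p* = 64/3, q* = 31/3.
Tax on sellers shifts supply to qs = -75 + 4(p − 2) = -83 + 4p.
53 - 2p = -83 + 4p gives buyer price pb = 68/3; sellers receive ps = 68/3 − 2 = 62/3.
New quantity: q = 53 − 2(68/3) = 23/3.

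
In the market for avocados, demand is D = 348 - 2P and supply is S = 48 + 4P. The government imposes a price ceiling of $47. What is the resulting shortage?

Shortage = 18

Equilibrium price would be P* = 50, so the ceiling at 47 binds.
At P = 47: D = 348 − 2(47) = 254, S = 48 + 4(47) = 236.
Shortage = 254 − 236 = 18.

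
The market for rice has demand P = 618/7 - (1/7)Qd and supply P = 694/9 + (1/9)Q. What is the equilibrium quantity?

Set the two price expressions equal: 618/7 - (1/7)Q = 694/9 + (1/9)Q.
704/63 = (16/63)Q, so Q* = 44.
P* = 618/7 − (1/7)(44) = 82.

Q* = 44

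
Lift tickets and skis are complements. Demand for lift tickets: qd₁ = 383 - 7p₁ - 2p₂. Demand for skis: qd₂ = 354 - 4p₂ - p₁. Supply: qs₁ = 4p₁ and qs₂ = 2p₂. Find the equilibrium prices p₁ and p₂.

p₁ = 24.84375, p₂ = 54.859375

Market 1: 383 - 7p₁ - 2p₂ = 4p₁ → 11p₁ + 2p₂ = 383.
Market 2: 6p₂ + p₁ = 354.
Eliminating p₂: 6×(1) − 2×(2) gives 64p₁ = 1590, so p₁ = 24.84375.
Back-substitute into (2): p₂ = (354 − 1×24.84375) / 6 = 54.859375.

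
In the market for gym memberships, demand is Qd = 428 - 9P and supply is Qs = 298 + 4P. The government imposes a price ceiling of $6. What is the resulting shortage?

Shortage = 52

Equilibrium price would be P* = 10, so the ceiling at 6 binds.
At P = 6: Qd = 428 − 9(6) = 374, Qs = 298 + 4(6) = 322.
Shortage = 374 − 322 = 52.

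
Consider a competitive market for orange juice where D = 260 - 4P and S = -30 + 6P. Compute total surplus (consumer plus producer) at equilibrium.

Equilibrium: 260 - 4P = -30 + 6P gives P* = 29, Q* = 144.
Demand choke price: P = 65; supply starts at P = 5.
CS = ½(65 − 29)(144) = 2592; PS = ½(29 − 5)(144) = 1728.

Total surplus = 4320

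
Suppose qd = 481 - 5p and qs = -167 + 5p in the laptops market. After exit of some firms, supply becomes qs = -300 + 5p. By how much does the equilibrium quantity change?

Original equilibrium: p* = 64.8, q* = 157.
New equilibrium: 481 - 5p = -300 + 5p, so 781 = 10p and p' = 78.1; q' = 481 − 5(78.1) = 90.5.
Change in quantity: 90.5 − 157 = -66.5.

Δq = -66.5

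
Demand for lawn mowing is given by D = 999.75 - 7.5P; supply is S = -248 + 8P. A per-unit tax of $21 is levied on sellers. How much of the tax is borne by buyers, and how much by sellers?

Pre-tax equilibrium: P* = 80.5, Q* = 396.
Tax on sellers shifts supply to S = -248 + 8(P − 21) = -416 + 8P.
999.75 - 7.5P = -416 + 8P gives buyer price Pb = 5663/62; sellers receive Ps = 5663/62 − 21 = 4361/62.
New quantity: Q = 999.75 − 7.5(5663/62) = 9756/31.
Buyer burden = 5663/62 − 80.5 = 336/31; seller burden = 80.5 − 4361/62 = 315/31.

Buyers bear 336/31, sellers bear 315/31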